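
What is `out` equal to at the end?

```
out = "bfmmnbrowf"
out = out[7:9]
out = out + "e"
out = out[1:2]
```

'w'

slice [7:9] → 'ow'
+ 'e' → 'owe'
slice [1:2] → 'w'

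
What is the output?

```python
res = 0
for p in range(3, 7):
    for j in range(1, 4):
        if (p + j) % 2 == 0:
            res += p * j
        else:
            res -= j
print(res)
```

p=3,j=1: even sum, res = 0+3 = 3
p=3,j=2: odd sum, res = 3-2 = 1
p=3,j=3: even sum, res = 1+9 = 10
p=4,j=1: odd sum, res = 10-1 = 9
p=4,j=2: even sum, res = 9+8 = 17
p=4,j=3: odd sum, res = 17-3 = 14
p=5,j=1: even sum, res = 14+5 = 19
p=5,j=2: odd sum, res = 19-2 = 17
p=5,j=3: even sum, res = 17+15 = 32
p=6,j=1: odd sum, res = 32-1 = 31
p=6,j=2: even sum, res = 31+12 = 43
p=6,j=3: odd sum, res = 43-3 = 40

40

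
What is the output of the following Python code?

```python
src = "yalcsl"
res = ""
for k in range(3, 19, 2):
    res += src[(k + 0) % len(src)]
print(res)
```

claclacl

k=3: add src[3]='c' → 'c'
k=5: add src[5]='l' → 'cl'
k=7: add src[1]='a' → 'cla'
k=9: add src[3]='c' → 'clac'
k=11: add src[5]='l' → 'clacl'
k=13: add src[1]='a' → 'clacla'
k=15: add src[3]='c' → 'claclac'
k=17: add src[5]='l' → 'claclacl'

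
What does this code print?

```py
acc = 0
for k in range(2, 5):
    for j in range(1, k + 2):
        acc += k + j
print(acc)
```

69

k=2,j=1: acc = 0+3 = 3
k=2,j=2: acc = 3+4 = 7
k=2,j=3: acc = 7+5 = 12
k=3,j=1: acc = 12+4 = 16
k=3,j=2: acc = 16+5 = 21
k=3,j=3: acc = 21+6 = 27
k=3,j=4: acc = 27+7 = 34
k=4,j=1: acc = 34+5 = 39
k=4,j=2: acc = 39+6 = 45
k=4,j=3: acc = 45+7 = 52
k=4,j=4: acc = 52+8 = 60
k=4,j=5: acc = 60+9 = 69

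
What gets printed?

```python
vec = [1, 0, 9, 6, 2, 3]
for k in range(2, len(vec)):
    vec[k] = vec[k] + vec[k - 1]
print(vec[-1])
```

20

k=2: vec[2] = 9+0 = 9 → [1, 0, 9, 6, 2, 3]
k=3: vec[3] = 6+9 = 15 → [1, 0, 9, 15, 2, 3]
k=4: vec[4] = 2+15 = 17 → [1, 0, 9, 15, 17, 3]
k=5: vec[5] = 3+17 = 20 → [1, 0, 9, 15, 17, 20]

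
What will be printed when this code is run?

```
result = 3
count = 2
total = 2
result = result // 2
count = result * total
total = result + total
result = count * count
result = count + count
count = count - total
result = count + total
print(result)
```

2

result = 3//2 = 1
count = 1*2 = 2
total = 1+2 = 3
result = 2*2 = 4
result = 2+2 = 4
count = 2-3 = -1
result = (-1)+3 = 2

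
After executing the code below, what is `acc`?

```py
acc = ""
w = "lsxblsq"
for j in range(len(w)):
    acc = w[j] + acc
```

j=0: prepend 'l' → 'l'
j=1: prepend 's' → 'sl'
j=2: prepend 'x' → 'xsl'
j=3: prepend 'b' → 'bxsl'
j=4: prepend 'l' → 'lbxsl'
j=5: prepend 's' → 'slbxsl'
j=6: prepend 'q' → 'qslbxsl'

'qslbxsl'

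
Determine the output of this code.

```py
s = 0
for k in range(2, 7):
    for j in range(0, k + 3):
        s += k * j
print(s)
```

k=2,j=0: s = 0+0 = 0
k=2,j=1: s = 0+2 = 2
k=2,j=2: s = 2+4 = 6
k=2,j=3: s = 6+6 = 12
k=2,j=4: s = 12+8 = 20
k=3,j=0: s = 20+0 = 20
k=3,j=1: s = 20+3 = 23
k=3,j=2: s = 23+6 = 29
k=3,j=3: s = 29+9 = 38
k=3,j=4: s = 38+12 = 50
k=3,j=5: s = 50+15 = 65
k=4,j=0: s = 65+0 = 65
k=4,j=1: s = 65+4 = 69
k=4,j=2: s = 69+8 = 77
k=4,j=3: s = 77+12 = 89
k=4,j=4: s = 89+16 = 105
k=4,j=5: s = 105+20 = 125
k=4,j=6: s = 125+24 = 149
k=5,j=0: s = 149+0 = 149
k=5,j=1: s = 149+5 = 154
k=5,j=2: s = 154+10 = 164
k=5,j=3: s = 164+15 = 179
k=5,j=4: s = 179+20 = 199
k=5,j=5: s = 199+25 = 224
k=5,j=6: s = 224+30 = 254
k=5,j=7: s = 254+35 = 289
k=6,j=0: s = 289+0 = 289
k=6,j=1: s = 289+6 = 295
k=6,j=2: s = 295+12 = 307
k=6,j=3: s = 307+18 = 325
k=6,j=4: s = 325+24 = 349
k=6,j=5: s = 349+30 = 379
k=6,j=6: s = 379+36 = 415
k=6,j=7: s = 415+42 = 457
k=6,j=8: s = 457+48 = 505

505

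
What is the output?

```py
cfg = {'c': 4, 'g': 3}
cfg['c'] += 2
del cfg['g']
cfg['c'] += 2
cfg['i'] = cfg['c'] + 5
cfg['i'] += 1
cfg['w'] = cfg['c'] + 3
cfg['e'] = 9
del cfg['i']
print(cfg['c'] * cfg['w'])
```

88

cfg['c'] = 4+2 = 6 → {'c': 6, 'g': 3}
del 'g' → {'c': 6}
cfg['c'] = 6+2 = 8 → {'c': 8}
cfg['i'] = cfg['c']+5 = 13 → {'c': 8, 'i': 13}
cfg['i'] = 13+1 = 14 → {'c': 8, 'i': 14}
cfg['w'] = cfg['c']+3 = 11 → {'c': 8, 'i': 14, 'w': 11}
cfg['e'] = 9 → {'c': 8, 'i': 14, 'w': 11, 'e': 9}
del 'i' → {'c': 8, 'w': 11, 'e': 9}
cfg['c']*cfg['w'] = 8*11 = 88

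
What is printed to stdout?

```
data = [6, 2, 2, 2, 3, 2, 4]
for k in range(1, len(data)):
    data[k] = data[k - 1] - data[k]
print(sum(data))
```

-5

k=1: data[1] = 6-2 = 4 → [6, 4, 2, 2, 3, 2, 4]
k=2: data[2] = 4-2 = 2 → [6, 4, 2, 2, 3, 2, 4]
k=3: data[3] = 2-2 = 0 → [6, 4, 2, 0, 3, 2, 4]
k=4: data[4] = 0-3 = -3 → [6, 4, 2, 0, -3, 2, 4]
k=5: data[5] = (-3)-2 = -5 → [6, 4, 2, 0, -3, -5, 4]
k=6: data[6] = (-5)-4 = -9 → [6, 4, 2, 0, -3, -5, -9]
sum = -5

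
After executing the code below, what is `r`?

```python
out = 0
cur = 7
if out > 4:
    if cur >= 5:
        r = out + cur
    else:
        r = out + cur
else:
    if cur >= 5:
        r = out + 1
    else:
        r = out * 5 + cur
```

out=0, cur=7
out > 4 is False; cur >= 5 is True
→ r = out + 1 = 1

1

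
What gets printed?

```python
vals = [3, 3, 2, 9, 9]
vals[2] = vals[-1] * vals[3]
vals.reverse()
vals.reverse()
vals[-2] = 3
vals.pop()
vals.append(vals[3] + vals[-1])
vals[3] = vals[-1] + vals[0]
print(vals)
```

vals[2] = vals[-1]*vals[3] = 9*9 = 81 → [3, 3, 81, 9, 9]
reverse → [9, 9, 81, 3, 3]
reverse → [3, 3, 81, 9, 9]
vals[-2] = 3 → [3, 3, 81, 3, 9]
pop() removes 9 → [3, 3, 81, 3]
append vals[3]+vals[-1] = 3+3 = 6 → [3, 3, 81, 3, 6]
vals[3] = vals[-1]+vals[0] = 6+3 = 9 → [3, 3, 81, 9, 6]

[3, 3, 81, 9, 6]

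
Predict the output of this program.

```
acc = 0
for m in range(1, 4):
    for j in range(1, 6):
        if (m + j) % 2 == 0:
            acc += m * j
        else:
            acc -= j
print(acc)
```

m=1,j=1: even sum, acc = 0+1 = 1
m=1,j=2: odd sum, acc = 1-2 = -1
m=1,j=3: even sum, acc = (-1)+3 = 2
m=1,j=4: odd sum, acc = 2-4 = -2
m=1,j=5: even sum, acc = (-2)+5 = 3
m=2,j=1: odd sum, acc = 3-1 = 2
m=2,j=2: even sum, acc = 2+4 = 6
m=2,j=3: odd sum, acc = 6-3 = 3
m=2,j=4: even sum, acc = 3+8 = 11
m=2,j=5: odd sum, acc = 11-5 = 6
m=3,j=1: even sum, acc = 6+3 = 9
m=3,j=2: odd sum, acc = 9-2 = 7
m=3,j=3: even sum, acc = 7+9 = 16
m=3,j=4: odd sum, acc = 16-4 = 12
m=3,j=5: even sum, acc = 12+15 = 27

27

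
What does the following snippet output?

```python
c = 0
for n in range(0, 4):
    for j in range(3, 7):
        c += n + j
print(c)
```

n=0,j=3: c = 0+3 = 3
n=0,j=4: c = 3+4 = 7
n=0,j=5: c = 7+5 = 12
n=0,j=6: c = 12+6 = 18
n=1,j=3: c = 18+4 = 22
n=1,j=4: c = 22+5 = 27
n=1,j=5: c = 27+6 = 33
n=1,j=6: c = 33+7 = 40
n=2,j=3: c = 40+5 = 45
n=2,j=4: c = 45+6 = 51
n=2,j=5: c = 51+7 = 58
n=2,j=6: c = 58+8 = 66
n=3,j=3: c = 66+6 = 72
n=3,j=4: c = 72+7 = 79
n=3,j=5: c = 79+8 = 87
n=3,j=6: c = 87+9 = 96

96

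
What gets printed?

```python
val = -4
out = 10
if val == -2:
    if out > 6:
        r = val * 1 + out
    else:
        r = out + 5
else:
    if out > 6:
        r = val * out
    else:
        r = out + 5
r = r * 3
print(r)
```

val=-4, out=10
val == -2 is False; out > 6 is True
→ r = val * out = -40
r = (-40)*3 = -120

-120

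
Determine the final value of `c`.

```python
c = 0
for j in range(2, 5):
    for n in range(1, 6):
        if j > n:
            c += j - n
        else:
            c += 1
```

j=2,n=1: 2>1, c = 0+1 = 1
j=2,n=2: not 2>2, c = 1+1 = 2
j=2,n=3: not 2>3, c = 2+1 = 3
j=2,n=4: not 2>4, c = 3+1 = 4
j=2,n=5: not 2>5, c = 4+1 = 5
j=3,n=1: 3>1, c = 5+2 = 7
j=3,n=2: 3>2, c = 7+1 = 8
j=3,n=3: not 3>3, c = 8+1 = 9
j=3,n=4: not 3>4, c = 9+1 = 10
j=3,n=5: not 3>5, c = 10+1 = 11
j=4,n=1: 4>1, c = 11+3 = 14
j=4,n=2: 4>2, c = 14+2 = 16
j=4,n=3: 4>3, c = 16+1 = 17
j=4,n=4: not 4>4, c = 17+1 = 18
j=4,n=5: not 4>5, c = 18+1 = 19

19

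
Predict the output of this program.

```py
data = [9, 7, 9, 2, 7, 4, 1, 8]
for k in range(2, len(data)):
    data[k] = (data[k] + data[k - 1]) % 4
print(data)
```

[9, 7, 0, 2, 1, 1, 2, 2]

k=2: data[2] = (9+7)%4 = 0 → [9, 7, 0, 2, 7, 4, 1, 8]
k=3: data[3] = (2+0)%4 = 2 → [9, 7, 0, 2, 7, 4, 1, 8]
k=4: data[4] = (7+2)%4 = 1 → [9, 7, 0, 2, 1, 4, 1, 8]
k=5: data[5] = (4+1)%4 = 1 → [9, 7, 0, 2, 1, 1, 1, 8]
k=6: data[6] = (1+1)%4 = 2 → [9, 7, 0, 2, 1, 1, 2, 8]
k=7: data[7] = (8+2)%4 = 2 → [9, 7, 0, 2, 1, 1, 2, 2]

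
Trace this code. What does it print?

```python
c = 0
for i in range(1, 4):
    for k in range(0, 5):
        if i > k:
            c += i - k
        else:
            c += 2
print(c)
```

i=1,k=0: 1>0, c = 0+1 = 1
i=1,k=1: not 1>1, c = 1+2 = 3
i=1,k=2: not 1>2, c = 3+2 = 5
i=1,k=3: not 1>3, c = 5+2 = 7
i=1,k=4: not 1>4, c = 7+2 = 9
i=2,k=0: 2>0, c = 9+2 = 11
i=2,k=1: 2>1, c = 11+1 = 12
i=2,k=2: not 2>2, c = 12+2 = 14
i=2,k=3: not 2>3, c = 14+2 = 16
i=2,k=4: not 2>4, c = 16+2 = 18
i=3,k=0: 3>0, c = 18+3 = 21
i=3,k=1: 3>1, c = 21+2 = 23
i=3,k=2: 3>2, c = 23+1 = 24
i=3,k=3: not 3>3, c = 24+2 = 26
i=3,k=4: not 3>4, c = 26+2 = 28

28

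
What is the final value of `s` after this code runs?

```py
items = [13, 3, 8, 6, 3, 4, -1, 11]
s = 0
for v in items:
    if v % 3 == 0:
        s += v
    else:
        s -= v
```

-23

v=13: not %3==0, s = 0-13 = -13
v=3: %3==0, s = (-13)+3 = -10
v=8: not %3==0, s = (-10)-8 = -18
v=6: %3==0, s = (-18)+6 = -12
v=3: %3==0, s = (-12)+3 = -9
v=4: not %3==0, s = (-9)-4 = -13
v=-1: not %3==0, s = (-13)-(-1) = -12
v=11: not %3==0, s = (-12)-11 = -23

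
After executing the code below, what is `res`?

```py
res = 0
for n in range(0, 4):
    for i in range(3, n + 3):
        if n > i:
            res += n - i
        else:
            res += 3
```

18

n=1,i=3: not 1>3, res = 0+3 = 3
n=2,i=3: not 2>3, res = 3+3 = 6
n=2,i=4: not 2>4, res = 6+3 = 9
n=3,i=3: not 3>3, res = 9+3 = 12
n=3,i=4: not 3>4, res = 12+3 = 15
n=3,i=5: not 3>5, res = 15+3 = 18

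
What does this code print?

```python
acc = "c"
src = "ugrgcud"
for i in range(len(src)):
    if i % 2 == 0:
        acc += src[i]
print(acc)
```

i=0: add 'u' → 'cu'
i=1: skip
i=2: add 'r' → 'cur'
i=3: skip
i=4: add 'c' → 'curc'
i=5: skip
i=6: add 'd' → 'curcd'

curcd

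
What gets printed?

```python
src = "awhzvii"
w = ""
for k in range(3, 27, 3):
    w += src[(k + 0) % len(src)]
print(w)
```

k=3: add src[3]='z' → 'z'
k=6: add src[6]='i' → 'zi'
k=9: add src[2]='h' → 'zih'
k=12: add src[5]='i' → 'zihi'
k=15: add src[1]='w' → 'zihiw'
k=18: add src[4]='v' → 'zihiwv'
k=21: add src[0]='a' → 'zihiwva'
k=24: add src[3]='z' → 'zihiwvaz'

zihiwvaz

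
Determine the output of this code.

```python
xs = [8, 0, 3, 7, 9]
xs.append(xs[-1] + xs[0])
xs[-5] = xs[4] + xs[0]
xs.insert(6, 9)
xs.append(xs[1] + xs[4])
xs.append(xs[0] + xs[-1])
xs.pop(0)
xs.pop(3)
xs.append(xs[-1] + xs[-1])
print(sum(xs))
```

append xs[-1]+xs[0] = 9+8 = 17 → [8, 0, 3, 7, 9, 17]
xs[-5] = xs[4]+xs[0] = 9+8 = 17 → [8, 17, 3, 7, 9, 17]
insert 9 at 6 → [8, 17, 3, 7, 9, 17, 9]
append xs[1]+xs[4] = 17+9 = 26 → [8, 17, 3, 7, 9, 17, 9, 26]
append xs[0]+xs[-1] = 8+26 = 34 → [8, 17, 3, 7, 9, 17, 9, 26, 34]
pop(0) removes 8 → [17, 3, 7, 9, 17, 9, 26, 34]
pop(3) removes 9 → [17, 3, 7, 17, 9, 26, 34]
append xs[-1]+xs[-1] = 34+34 = 68 → [17, 3, 7, 17, 9, 26, 34, 68]
sum = 181

181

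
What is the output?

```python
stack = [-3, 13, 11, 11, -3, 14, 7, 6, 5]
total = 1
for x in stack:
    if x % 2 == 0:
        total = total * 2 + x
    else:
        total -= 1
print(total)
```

15

x=-3: not even, total = 1-1 = 0
x=13: not even, total = 0-1 = -1
x=11: not even, total = (-1)-1 = -2
x=11: not even, total = (-2)-1 = -3
x=-3: not even, total = (-3)-1 = -4
x=14: even, total = (-4)*2+14 = 6
x=7: not even, total = 6-1 = 5
x=6: even, total = 5*2+6 = 16
x=5: not even, total = 16-1 = 15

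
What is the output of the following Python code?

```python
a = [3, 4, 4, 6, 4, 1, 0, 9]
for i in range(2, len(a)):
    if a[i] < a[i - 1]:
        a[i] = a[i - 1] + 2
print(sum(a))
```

61

i=2: 4>=4, unchanged → [3, 4, 4, 6, 4, 1, 0, 9]
i=3: 6>=4, unchanged → [3, 4, 4, 6, 4, 1, 0, 9]
i=4: 4<6, a[4] = 6+2 = 8 → [3, 4, 4, 6, 8, 1, 0, 9]
i=5: 1<8, a[5] = 8+2 = 10 → [3, 4, 4, 6, 8, 10, 0, 9]
i=6: 0<10, a[6] = 10+2 = 12 → [3, 4, 4, 6, 8, 10, 12, 9]
i=7: 9<12, a[7] = 12+2 = 14 → [3, 4, 4, 6, 8, 10, 12, 14]
sum = 61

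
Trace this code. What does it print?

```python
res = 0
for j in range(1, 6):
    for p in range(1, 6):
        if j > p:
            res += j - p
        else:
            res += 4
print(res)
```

j=1,p=1: not 1>1, res = 0+4 = 4
j=1,p=2: not 1>2, res = 4+4 = 8
j=1,p=3: not 1>3, res = 8+4 = 12
j=1,p=4: not 1>4, res = 12+4 = 16
j=1,p=5: not 1>5, res = 16+4 = 20
j=2,p=1: 2>1, res = 20+1 = 21
j=2,p=2: not 2>2, res = 21+4 = 25
j=2,p=3: not 2>3, res = 25+4 = 29
j=2,p=4: not 2>4, res = 29+4 = 33
j=2,p=5: not 2>5, res = 33+4 = 37
j=3,p=1: 3>1, res = 37+2 = 39
j=3,p=2: 3>2, res = 39+1 = 40
j=3,p=3: not 3>3, res = 40+4 = 44
j=3,p=4: not 3>4, res = 44+4 = 48
j=3,p=5: not 3>5, res = 48+4 = 52
j=4,p=1: 4>1, res = 52+3 = 55
j=4,p=2: 4>2, res = 55+2 = 57
j=4,p=3: 4>3, res = 57+1 = 58
j=4,p=4: not 4>4, res = 58+4 = 62
j=4,p=5: not 4>5, res = 62+4 = 66
j=5,p=1: 5>1, res = 66+4 = 70
j=5,p=2: 5>2, res = 70+3 = 73
j=5,p=3: 5>3, res = 73+2 = 75
j=5,p=4: 5>4, res = 75+1 = 76
j=5,p=5: not 5>5, res = 76+4 = 80

80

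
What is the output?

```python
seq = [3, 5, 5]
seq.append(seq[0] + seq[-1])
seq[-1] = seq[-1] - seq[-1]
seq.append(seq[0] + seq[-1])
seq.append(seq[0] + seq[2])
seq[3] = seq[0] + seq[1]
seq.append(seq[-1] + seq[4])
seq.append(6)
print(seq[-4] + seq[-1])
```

append seq[0]+seq[-1] = 3+5 = 8 → [3, 5, 5, 8]
seq[-1] = seq[-1]-seq[-1] = 8-8 = 0 → [3, 5, 5, 0]
append seq[0]+seq[-1] = 3+0 = 3 → [3, 5, 5, 0, 3]
append seq[0]+seq[2] = 3+5 = 8 → [3, 5, 5, 0, 3, 8]
seq[3] = seq[0]+seq[1] = 3+5 = 8 → [3, 5, 5, 8, 3, 8]
append seq[-1]+seq[4] = 8+3 = 11 → [3, 5, 5, 8, 3, 8, 11]
append 6 → [3, 5, 5, 8, 3, 8, 11, 6]
seq[-4]+seq[-1] = 3+6 = 9

9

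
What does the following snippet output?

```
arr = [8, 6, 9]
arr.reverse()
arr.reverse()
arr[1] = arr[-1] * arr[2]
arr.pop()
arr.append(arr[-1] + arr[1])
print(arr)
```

reverse → [9, 6, 8]
reverse → [8, 6, 9]
arr[1] = arr[-1]*arr[2] = 9*9 = 81 → [8, 81, 9]
pop() removes 9 → [8, 81]
append arr[-1]+arr[1] = 81+81 = 162 → [8, 81, 162]

[8, 81, 162]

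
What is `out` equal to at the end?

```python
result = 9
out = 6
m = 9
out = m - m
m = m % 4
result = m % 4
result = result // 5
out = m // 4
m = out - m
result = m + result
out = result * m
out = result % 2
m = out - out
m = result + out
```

out = 9-9 = 0
m = 9%4 = 1
result = 1%4 = 1
result = 1//5 = 0
out = 1//4 = 0
m = 0-1 = -1
result = (-1)+0 = -1
out = (-1)*(-1) = 1
out = (-1)%2 = 1
m = 1-1 = 0
m = (-1)+1 = 0

1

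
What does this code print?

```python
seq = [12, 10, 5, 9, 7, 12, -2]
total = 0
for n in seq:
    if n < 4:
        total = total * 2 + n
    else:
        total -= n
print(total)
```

n=12: not <4, total = 0-12 = -12
n=10: not <4, total = (-12)-10 = -22
n=5: not <4, total = (-22)-5 = -27
n=9: not <4, total = (-27)-9 = -36
n=7: not <4, total = (-36)-7 = -43
n=12: not <4, total = (-43)-12 = -55
n=-2: <4, total = (-55)*2+(-2) = -112

-112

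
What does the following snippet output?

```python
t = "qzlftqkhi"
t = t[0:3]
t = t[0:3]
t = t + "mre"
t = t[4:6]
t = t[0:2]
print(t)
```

re

slice [0:3] → 'qzl'
slice [0:3] → 'qzl'
+ 'mre' → 'qzlmre'
slice [4:6] → 're'
slice [0:2] → 're'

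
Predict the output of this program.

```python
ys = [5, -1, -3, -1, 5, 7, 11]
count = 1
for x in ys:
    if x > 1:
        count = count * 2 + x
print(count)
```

101

x=5: >1, count = 1*2+5 = 7
x=-1: not >1
x=-3: not >1
x=-1: not >1
x=5: >1, count = 7*2+5 = 19
x=7: >1, count = 19*2+7 = 45
x=11: >1, count = 45*2+11 = 101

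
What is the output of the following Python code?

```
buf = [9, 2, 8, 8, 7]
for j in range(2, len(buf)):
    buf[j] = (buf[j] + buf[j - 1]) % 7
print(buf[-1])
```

4

j=2: buf[2] = (8+2)%7 = 3 → [9, 2, 3, 8, 7]
j=3: buf[3] = (8+3)%7 = 4 → [9, 2, 3, 4, 7]
j=4: buf[4] = (7+4)%7 = 4 → [9, 2, 3, 4, 4]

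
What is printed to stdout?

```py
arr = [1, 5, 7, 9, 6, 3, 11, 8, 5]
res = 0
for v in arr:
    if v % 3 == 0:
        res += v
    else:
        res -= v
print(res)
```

v=1: not %3==0, res = 0-1 = -1
v=5: not %3==0, res = (-1)-5 = -6
v=7: not %3==0, res = (-6)-7 = -13
v=9: %3==0, res = (-13)+9 = -4
v=6: %3==0, res = (-4)+6 = 2
v=3: %3==0, res = 2+3 = 5
v=11: not %3==0, res = 5-11 = -6
v=8: not %3==0, res = (-6)-8 = -14
v=5: not %3==0, res = (-14)-5 = -19

-19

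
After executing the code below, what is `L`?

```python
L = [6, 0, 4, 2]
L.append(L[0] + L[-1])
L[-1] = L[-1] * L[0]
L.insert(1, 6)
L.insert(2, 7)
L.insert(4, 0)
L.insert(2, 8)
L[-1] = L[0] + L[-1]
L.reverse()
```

[54, 2, 4, 0, 0, 7, 8, 6, 6]

append L[0]+L[-1] = 6+2 = 8 → [6, 0, 4, 2, 8]
L[-1] = L[-1]*L[0] = 8*6 = 48 → [6, 0, 4, 2, 48]
insert 6 at 1 → [6, 6, 0, 4, 2, 48]
insert 7 at 2 → [6, 6, 7, 0, 4, 2, 48]
insert 0 at 4 → [6, 6, 7, 0, 0, 4, 2, 48]
insert 8 at 2 → [6, 6, 8, 7, 0, 0, 4, 2, 48]
L[-1] = L[0]+L[-1] = 6+48 = 54 → [6, 6, 8, 7, 0, 0, 4, 2, 54]
reverse → [54, 2, 4, 0, 0, 7, 8, 6, 6]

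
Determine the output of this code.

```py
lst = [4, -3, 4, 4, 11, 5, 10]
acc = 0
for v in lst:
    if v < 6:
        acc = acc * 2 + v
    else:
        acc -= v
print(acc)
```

37

v=4: <6, acc = 0*2+4 = 4
v=-3: <6, acc = 4*2+(-3) = 5
v=4: <6, acc = 5*2+4 = 14
v=4: <6, acc = 14*2+4 = 32
v=11: not <6, acc = 32-11 = 21
v=5: <6, acc = 21*2+5 = 47
v=10: not <6, acc = 47-10 = 37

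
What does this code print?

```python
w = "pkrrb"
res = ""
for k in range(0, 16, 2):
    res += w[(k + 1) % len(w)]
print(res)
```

krprbkrp

k=0: add w[1]='k' → 'k'
k=2: add w[3]='r' → 'kr'
k=4: add w[0]='p' → 'krp'
k=6: add w[2]='r' → 'krpr'
k=8: add w[4]='b' → 'krprb'
k=10: add w[1]='k' → 'krprbk'
k=12: add w[3]='r' → 'krprbkr'
k=14: add w[0]='p' → 'krprbkrp'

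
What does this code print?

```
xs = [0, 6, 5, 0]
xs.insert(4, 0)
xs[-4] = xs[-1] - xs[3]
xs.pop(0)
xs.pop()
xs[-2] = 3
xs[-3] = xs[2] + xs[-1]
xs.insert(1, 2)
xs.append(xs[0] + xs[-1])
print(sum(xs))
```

insert 0 at 4 → [0, 6, 5, 0, 0]
xs[-4] = xs[-1]-xs[3] = 0-0 = 0 → [0, 0, 5, 0, 0]
pop(0) removes 0 → [0, 5, 0, 0]
pop() removes 0 → [0, 5, 0]
xs[-2] = 3 → [0, 3, 0]
xs[-3] = xs[2]+xs[-1] = 0+0 = 0 → [0, 3, 0]
insert 2 at 1 → [0, 2, 3, 0]
append xs[0]+xs[-1] = 0+0 = 0 → [0, 2, 3, 0, 0]
sum = 5

5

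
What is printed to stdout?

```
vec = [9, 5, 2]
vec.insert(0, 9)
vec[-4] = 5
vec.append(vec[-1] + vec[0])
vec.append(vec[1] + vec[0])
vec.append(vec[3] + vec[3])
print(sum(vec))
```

insert 9 at 0 → [9, 9, 5, 2]
vec[-4] = 5 → [5, 9, 5, 2]
append vec[-1]+vec[0] = 2+5 = 7 → [5, 9, 5, 2, 7]
append vec[1]+vec[0] = 9+5 = 14 → [5, 9, 5, 2, 7, 14]
append vec[3]+vec[3] = 2+2 = 4 → [5, 9, 5, 2, 7, 14, 4]
sum = 46

46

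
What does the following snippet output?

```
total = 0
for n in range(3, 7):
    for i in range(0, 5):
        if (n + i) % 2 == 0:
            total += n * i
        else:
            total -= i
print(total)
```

72

n=3,i=0: odd sum, total = 0-0 = 0
n=3,i=1: even sum, total = 0+3 = 3
n=3,i=2: odd sum, total = 3-2 = 1
n=3,i=3: even sum, total = 1+9 = 10
n=3,i=4: odd sum, total = 10-4 = 6
n=4,i=0: even sum, total = 6+0 = 6
n=4,i=1: odd sum, total = 6-1 = 5
n=4,i=2: even sum, total = 5+8 = 13
n=4,i=3: odd sum, total = 13-3 = 10
n=4,i=4: even sum, total = 10+16 = 26
n=5,i=0: odd sum, total = 26-0 = 26
n=5,i=1: even sum, total = 26+5 = 31
n=5,i=2: odd sum, total = 31-2 = 29
n=5,i=3: even sum, total = 29+15 = 44
n=5,i=4: odd sum, total = 44-4 = 40
n=6,i=0: even sum, total = 40+0 = 40
n=6,i=1: odd sum, total = 40-1 = 39
n=6,i=2: even sum, total = 39+12 = 51
n=6,i=3: odd sum, total = 51-3 = 48
n=6,i=4: even sum, total = 48+24 = 72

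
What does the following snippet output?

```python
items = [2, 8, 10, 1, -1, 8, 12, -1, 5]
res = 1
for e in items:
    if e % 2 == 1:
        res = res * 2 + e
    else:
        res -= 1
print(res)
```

e=2: not odd, res = 1-1 = 0
e=8: not odd, res = 0-1 = -1
e=10: not odd, res = (-1)-1 = -2
e=1: odd, res = (-2)*2+1 = -3
e=-1: odd, res = (-3)*2+(-1) = -7
e=8: not odd, res = (-7)-1 = -8
e=12: not odd, res = (-8)-1 = -9
e=-1: odd, res = (-9)*2+(-1) = -19
e=5: odd, res = (-19)*2+5 = -33

-33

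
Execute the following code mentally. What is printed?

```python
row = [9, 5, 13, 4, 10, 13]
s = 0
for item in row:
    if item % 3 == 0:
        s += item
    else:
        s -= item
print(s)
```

item=9: %3==0, s = 0+9 = 9
item=5: not %3==0, s = 9-5 = 4
item=13: not %3==0, s = 4-13 = -9
item=4: not %3==0, s = (-9)-4 = -13
item=10: not %3==0, s = (-13)-10 = -23
item=13: not %3==0, s = (-23)-13 = -36

-36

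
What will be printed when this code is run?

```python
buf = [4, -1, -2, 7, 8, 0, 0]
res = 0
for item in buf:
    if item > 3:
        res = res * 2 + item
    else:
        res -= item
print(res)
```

50

item=4: >3, res = 0*2+4 = 4
item=-1: not >3, res = 4-(-1) = 5
item=-2: not >3, res = 5-(-2) = 7
item=7: >3, res = 7*2+7 = 21
item=8: >3, res = 21*2+8 = 50
item=0: not >3, res = 50-0 = 50
item=0: not >3, res = 50-0 = 50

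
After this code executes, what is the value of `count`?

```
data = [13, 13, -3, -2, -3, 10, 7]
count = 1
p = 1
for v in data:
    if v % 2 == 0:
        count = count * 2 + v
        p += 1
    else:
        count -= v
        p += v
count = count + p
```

v=13: not even, count = 1-13 = -12; p=14
v=13: not even, count = (-12)-13 = -25; p=27
v=-3: not even, count = (-25)-(-3) = -22; p=24
v=-2: even, count = (-22)*2+(-2) = -46; p=25
v=-3: not even, count = (-46)-(-3) = -43; p=22
v=10: even, count = (-43)*2+10 = -76; p=23
v=7: not even, count = (-76)-7 = -83; p=30
count+p = (-83)+30 = -53

-53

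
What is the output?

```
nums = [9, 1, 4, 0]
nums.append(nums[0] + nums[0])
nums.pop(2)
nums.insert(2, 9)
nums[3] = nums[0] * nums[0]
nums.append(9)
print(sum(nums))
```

127

append nums[0]+nums[0] = 9+9 = 18 → [9, 1, 4, 0, 18]
pop(2) removes 4 → [9, 1, 0, 18]
insert 9 at 2 → [9, 1, 9, 0, 18]
nums[3] = nums[0]*nums[0] = 9*9 = 81 → [9, 1, 9, 81, 18]
append 9 → [9, 1, 9, 81, 18, 9]
sum = 127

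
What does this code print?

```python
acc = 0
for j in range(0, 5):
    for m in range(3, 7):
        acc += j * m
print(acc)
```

180

j=0,m=3: acc = 0+0 = 0
j=0,m=4: acc = 0+0 = 0
j=0,m=5: acc = 0+0 = 0
j=0,m=6: acc = 0+0 = 0
j=1,m=3: acc = 0+3 = 3
j=1,m=4: acc = 3+4 = 7
j=1,m=5: acc = 7+5 = 12
j=1,m=6: acc = 12+6 = 18
j=2,m=3: acc = 18+6 = 24
j=2,m=4: acc = 24+8 = 32
j=2,m=5: acc = 32+10 = 42
j=2,m=6: acc = 42+12 = 54
j=3,m=3: acc = 54+9 = 63
j=3,m=4: acc = 63+12 = 75
j=3,m=5: acc = 75+15 = 90
j=3,m=6: acc = 90+18 = 108
j=4,m=3: acc = 108+12 = 120
j=4,m=4: acc = 120+16 = 136
j=4,m=5: acc = 136+20 = 156
j=4,m=6: acc = 156+24 = 180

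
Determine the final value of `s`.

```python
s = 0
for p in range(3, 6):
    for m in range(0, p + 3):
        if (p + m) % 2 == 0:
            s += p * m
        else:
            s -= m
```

p=3,m=0: odd sum, s = 0-0 = 0
p=3,m=1: even sum, s = 0+3 = 3
p=3,m=2: odd sum, s = 3-2 = 1
p=3,m=3: even sum, s = 1+9 = 10
p=3,m=4: odd sum, s = 10-4 = 6
p=3,m=5: even sum, s = 6+15 = 21
p=4,m=0: even sum, s = 21+0 = 21
p=4,m=1: odd sum, s = 21-1 = 20
p=4,m=2: even sum, s = 20+8 = 28
p=4,m=3: odd sum, s = 28-3 = 25
p=4,m=4: even sum, s = 25+16 = 41
p=4,m=5: odd sum, s = 41-5 = 36
p=4,m=6: even sum, s = 36+24 = 60
p=5,m=0: odd sum, s = 60-0 = 60
p=5,m=1: even sum, s = 60+5 = 65
p=5,m=2: odd sum, s = 65-2 = 63
p=5,m=3: even sum, s = 63+15 = 78
p=5,m=4: odd sum, s = 78-4 = 74
p=5,m=5: even sum, s = 74+25 = 99
p=5,m=6: odd sum, s = 99-6 = 93
p=5,m=7: even sum, s = 93+35 = 128

128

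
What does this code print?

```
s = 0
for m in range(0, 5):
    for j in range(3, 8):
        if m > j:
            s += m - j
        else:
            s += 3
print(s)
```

73

m=0,j=3: not 0>3, s = 0+3 = 3
m=0,j=4: not 0>4, s = 3+3 = 6
m=0,j=5: not 0>5, s = 6+3 = 9
m=0,j=6: not 0>6, s = 9+3 = 12
m=0,j=7: not 0>7, s = 12+3 = 15
m=1,j=3: not 1>3, s = 15+3 = 18
m=1,j=4: not 1>4, s = 18+3 = 21
m=1,j=5: not 1>5, s = 21+3 = 24
m=1,j=6: not 1>6, s = 24+3 = 27
m=1,j=7: not 1>7, s = 27+3 = 30
m=2,j=3: not 2>3, s = 30+3 = 33
m=2,j=4: not 2>4, s = 33+3 = 36
m=2,j=5: not 2>5, s = 36+3 = 39
m=2,j=6: not 2>6, s = 39+3 = 42
m=2,j=7: not 2>7, s = 42+3 = 45
m=3,j=3: not 3>3, s = 45+3 = 48
m=3,j=4: not 3>4, s = 48+3 = 51
m=3,j=5: not 3>5, s = 51+3 = 54
m=3,j=6: not 3>6, s = 54+3 = 57
m=3,j=7: not 3>7, s = 57+3 = 60
m=4,j=3: 4>3, s = 60+1 = 61
m=4,j=4: not 4>4, s = 61+3 = 64
m=4,j=5: not 4>5, s = 64+3 = 67
m=4,j=6: not 4>6, s = 67+3 = 70
m=4,j=7: not 4>7, s = 70+3 = 73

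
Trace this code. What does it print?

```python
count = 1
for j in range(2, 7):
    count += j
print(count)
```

j=2: count = 1+2 = 3
j=3: count = 3+3 = 6
j=4: count = 6+4 = 10
j=5: count = 10+5 = 15
j=6: count = 15+6 = 21

21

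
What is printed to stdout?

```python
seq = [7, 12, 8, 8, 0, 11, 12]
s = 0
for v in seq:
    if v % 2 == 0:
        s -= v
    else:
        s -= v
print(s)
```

v=7: not even, s = 0-7 = -7
v=12: even, s = (-7)-12 = -19
v=8: even, s = (-19)-8 = -27
v=8: even, s = (-27)-8 = -35
v=0: even, s = (-35)-0 = -35
v=11: not even, s = (-35)-11 = -46
v=12: even, s = (-46)-12 = -58

-58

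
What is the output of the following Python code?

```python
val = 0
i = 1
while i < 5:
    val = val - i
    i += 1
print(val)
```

-10

i=1: val = 0-1 = -1
i=2: val = (-1)-2 = -3
i=3: val = (-3)-3 = -6
i=4: val = (-6)-4 = -10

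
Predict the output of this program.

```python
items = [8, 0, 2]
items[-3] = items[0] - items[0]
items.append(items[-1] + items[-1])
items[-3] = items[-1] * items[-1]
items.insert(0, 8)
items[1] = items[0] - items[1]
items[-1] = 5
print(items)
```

items[-3] = items[0]-items[0] = 8-8 = 0 → [0, 0, 2]
append items[-1]+items[-1] = 2+2 = 4 → [0, 0, 2, 4]
items[-3] = items[-1]*items[-1] = 4*4 = 16 → [0, 16, 2, 4]
insert 8 at 0 → [8, 0, 16, 2, 4]
items[1] = items[0]-items[1] = 8-0 = 8 → [8, 8, 16, 2, 4]
items[-1] = 5 → [8, 8, 16, 2, 5]

[8, 8, 16, 2, 5]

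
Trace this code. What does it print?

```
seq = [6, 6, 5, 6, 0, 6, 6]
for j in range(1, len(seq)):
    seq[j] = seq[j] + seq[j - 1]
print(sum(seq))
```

145

j=1: seq[1] = 6+6 = 12 → [6, 12, 5, 6, 0, 6, 6]
j=2: seq[2] = 5+12 = 17 → [6, 12, 17, 6, 0, 6, 6]
j=3: seq[3] = 6+17 = 23 → [6, 12, 17, 23, 0, 6, 6]
j=4: seq[4] = 0+23 = 23 → [6, 12, 17, 23, 23, 6, 6]
j=5: seq[5] = 6+23 = 29 → [6, 12, 17, 23, 23, 29, 6]
j=6: seq[6] = 6+29 = 35 → [6, 12, 17, 23, 23, 29, 35]
sum = 145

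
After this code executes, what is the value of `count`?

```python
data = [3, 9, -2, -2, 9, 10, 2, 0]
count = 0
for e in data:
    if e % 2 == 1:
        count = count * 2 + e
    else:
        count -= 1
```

e=3: odd, count = 0*2+3 = 3
e=9: odd, count = 3*2+9 = 15
e=-2: not odd, count = 15-1 = 14
e=-2: not odd, count = 14-1 = 13
e=9: odd, count = 13*2+9 = 35
e=10: not odd, count = 35-1 = 34
e=2: not odd, count = 34-1 = 33
e=0: not odd, count = 33-1 = 32

32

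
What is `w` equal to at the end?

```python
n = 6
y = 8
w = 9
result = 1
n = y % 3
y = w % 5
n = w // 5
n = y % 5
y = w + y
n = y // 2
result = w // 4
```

9

n = 8%3 = 2
y = 9%5 = 4
n = 9//5 = 1
n = 4%5 = 4
y = 9+4 = 13
n = 13//2 = 6
result = 9//4 = 2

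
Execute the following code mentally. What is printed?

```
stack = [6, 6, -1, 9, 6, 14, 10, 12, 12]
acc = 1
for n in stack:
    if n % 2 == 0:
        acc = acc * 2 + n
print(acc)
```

988

n=6: even, acc = 1*2+6 = 8
n=6: even, acc = 8*2+6 = 22
n=-1: not even
n=9: not even
n=6: even, acc = 22*2+6 = 50
n=14: even, acc = 50*2+14 = 114
n=10: even, acc = 114*2+10 = 238
n=12: even, acc = 238*2+12 = 488
n=12: even, acc = 488*2+12 = 988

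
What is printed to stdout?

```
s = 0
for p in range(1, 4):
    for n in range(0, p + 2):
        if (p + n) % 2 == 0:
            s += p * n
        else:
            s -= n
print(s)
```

p=1,n=0: odd sum, s = 0-0 = 0
p=1,n=1: even sum, s = 0+1 = 1
p=1,n=2: odd sum, s = 1-2 = -1
p=2,n=0: even sum, s = (-1)+0 = -1
p=2,n=1: odd sum, s = (-1)-1 = -2
p=2,n=2: even sum, s = (-2)+4 = 2
p=2,n=3: odd sum, s = 2-3 = -1
p=3,n=0: odd sum, s = (-1)-0 = -1
p=3,n=1: even sum, s = (-1)+3 = 2
p=3,n=2: odd sum, s = 2-2 = 0
p=3,n=3: even sum, s = 0+9 = 9
p=3,n=4: odd sum, s = 9-4 = 5

5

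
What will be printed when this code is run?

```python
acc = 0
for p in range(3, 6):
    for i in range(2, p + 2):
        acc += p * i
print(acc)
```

p=3,i=2: acc = 0+6 = 6
p=3,i=3: acc = 6+9 = 15
p=3,i=4: acc = 15+12 = 27
p=4,i=2: acc = 27+8 = 35
p=4,i=3: acc = 35+12 = 47
p=4,i=4: acc = 47+16 = 63
p=4,i=5: acc = 63+20 = 83
p=5,i=2: acc = 83+10 = 93
p=5,i=3: acc = 93+15 = 108
p=5,i=4: acc = 108+20 = 128
p=5,i=5: acc = 128+25 = 153
p=5,i=6: acc = 153+30 = 183

183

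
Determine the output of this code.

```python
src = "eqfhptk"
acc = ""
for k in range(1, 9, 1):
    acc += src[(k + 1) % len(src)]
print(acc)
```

k=1: add src[2]='f' → 'f'
k=2: add src[3]='h' → 'fh'
k=3: add src[4]='p' → 'fhp'
k=4: add src[5]='t' → 'fhpt'
k=5: add src[6]='k' → 'fhptk'
k=6: add src[0]='e' → 'fhptke'
k=7: add src[1]='q' → 'fhptkeq'
k=8: add src[2]='f' → 'fhptkeqf'

fhptkeqf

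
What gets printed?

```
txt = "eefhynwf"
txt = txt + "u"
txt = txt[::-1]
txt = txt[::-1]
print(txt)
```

eefhynwfu

+ 'u' → 'eefhynwfu'
reverse → 'ufwnyhfee'
reverse → 'eefhynwfu'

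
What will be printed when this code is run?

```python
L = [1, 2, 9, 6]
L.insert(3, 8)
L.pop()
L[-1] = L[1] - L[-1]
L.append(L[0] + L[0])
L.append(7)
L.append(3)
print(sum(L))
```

insert 8 at 3 → [1, 2, 9, 8, 6]
pop() removes 6 → [1, 2, 9, 8]
L[-1] = L[1]-L[-1] = 2-8 = -6 → [1, 2, 9, -6]
append L[0]+L[0] = 1+1 = 2 → [1, 2, 9, -6, 2]
append 7 → [1, 2, 9, -6, 2, 7]
append 3 → [1, 2, 9, -6, 2, 7, 3]
sum = 18

18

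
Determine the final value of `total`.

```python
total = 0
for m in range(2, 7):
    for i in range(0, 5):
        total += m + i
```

m=2,i=0: total = 0+2 = 2
m=2,i=1: total = 2+3 = 5
m=2,i=2: total = 5+4 = 9
m=2,i=3: total = 9+5 = 14
m=2,i=4: total = 14+6 = 20
m=3,i=0: total = 20+3 = 23
m=3,i=1: total = 23+4 = 27
m=3,i=2: total = 27+5 = 32
m=3,i=3: total = 32+6 = 38
m=3,i=4: total = 38+7 = 45
m=4,i=0: total = 45+4 = 49
m=4,i=1: total = 49+5 = 54
m=4,i=2: total = 54+6 = 60
m=4,i=3: total = 60+7 = 67
m=4,i=4: total = 67+8 = 75
m=5,i=0: total = 75+5 = 80
m=5,i=1: total = 80+6 = 86
m=5,i=2: total = 86+7 = 93
m=5,i=3: total = 93+8 = 101
m=5,i=4: total = 101+9 = 110
m=6,i=0: total = 110+6 = 116
m=6,i=1: total = 116+7 = 123
m=6,i=2: total = 123+8 = 131
m=6,i=3: total = 131+9 = 140
m=6,i=4: total = 140+10 = 150

150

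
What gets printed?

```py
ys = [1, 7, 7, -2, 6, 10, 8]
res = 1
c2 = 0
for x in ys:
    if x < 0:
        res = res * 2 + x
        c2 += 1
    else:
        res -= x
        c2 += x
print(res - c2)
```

x=1: not <0, res = 1-1 = 0; c2=1
x=7: not <0, res = 0-7 = -7; c2=8
x=7: not <0, res = (-7)-7 = -14; c2=15
x=-2: <0, res = (-14)*2+(-2) = -30; c2=16
x=6: not <0, res = (-30)-6 = -36; c2=22
x=10: not <0, res = (-36)-10 = -46; c2=32
x=8: not <0, res = (-46)-8 = -54; c2=40
res-c2 = (-54)-40 = -94

-94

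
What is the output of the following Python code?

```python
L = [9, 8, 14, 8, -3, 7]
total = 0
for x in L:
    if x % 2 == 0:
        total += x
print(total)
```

x=9: not even
x=8: even, total = 0+8 = 8
x=14: even, total = 8+14 = 22
x=8: even, total = 22+8 = 30
x=-3: not even
x=7: not even

30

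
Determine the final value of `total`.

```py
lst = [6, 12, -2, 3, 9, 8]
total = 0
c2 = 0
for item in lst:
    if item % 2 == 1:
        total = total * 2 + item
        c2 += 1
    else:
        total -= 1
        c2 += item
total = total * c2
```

52

item=6: not odd, total = 0-1 = -1; c2=6
item=12: not odd, total = (-1)-1 = -2; c2=18
item=-2: not odd, total = (-2)-1 = -3; c2=16
item=3: odd, total = (-3)*2+3 = -3; c2=17
item=9: odd, total = (-3)*2+9 = 3; c2=18
item=8: not odd, total = 3-1 = 2; c2=26
total*c2 = 2*26 = 52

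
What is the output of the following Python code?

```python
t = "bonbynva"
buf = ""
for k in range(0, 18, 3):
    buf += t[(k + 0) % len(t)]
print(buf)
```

bbvoya

k=0: add t[0]='b' → 'b'
k=3: add t[3]='b' → 'bb'
k=6: add t[6]='v' → 'bbv'
k=9: add t[1]='o' → 'bbvo'
k=12: add t[4]='y' → 'bbvoy'
k=15: add t[7]='a' → 'bbvoya'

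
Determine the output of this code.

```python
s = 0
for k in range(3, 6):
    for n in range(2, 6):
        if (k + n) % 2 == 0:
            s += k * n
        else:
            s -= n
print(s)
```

k=3,n=2: odd sum, s = 0-2 = -2
k=3,n=3: even sum, s = (-2)+9 = 7
k=3,n=4: odd sum, s = 7-4 = 3
k=3,n=5: even sum, s = 3+15 = 18
k=4,n=2: even sum, s = 18+8 = 26
k=4,n=3: odd sum, s = 26-3 = 23
k=4,n=4: even sum, s = 23+16 = 39
k=4,n=5: odd sum, s = 39-5 = 34
k=5,n=2: odd sum, s = 34-2 = 32
k=5,n=3: even sum, s = 32+15 = 47
k=5,n=4: odd sum, s = 47-4 = 43
k=5,n=5: even sum, s = 43+25 = 68

68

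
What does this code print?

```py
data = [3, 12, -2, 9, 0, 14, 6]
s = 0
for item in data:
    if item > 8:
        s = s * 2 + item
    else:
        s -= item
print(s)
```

item=3: not >8, s = 0-3 = -3
item=12: >8, s = (-3)*2+12 = 6
item=-2: not >8, s = 6-(-2) = 8
item=9: >8, s = 8*2+9 = 25
item=0: not >8, s = 25-0 = 25
item=14: >8, s = 25*2+14 = 64
item=6: not >8, s = 64-6 = 58

58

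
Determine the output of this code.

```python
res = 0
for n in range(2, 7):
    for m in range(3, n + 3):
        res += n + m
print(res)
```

n=2,m=3: res = 0+5 = 5
n=2,m=4: res = 5+6 = 11
n=3,m=3: res = 11+6 = 17
n=3,m=4: res = 17+7 = 24
n=3,m=5: res = 24+8 = 32
n=4,m=3: res = 32+7 = 39
n=4,m=4: res = 39+8 = 47
n=4,m=5: res = 47+9 = 56
n=4,m=6: res = 56+10 = 66
n=5,m=3: res = 66+8 = 74
n=5,m=4: res = 74+9 = 83
n=5,m=5: res = 83+10 = 93
n=5,m=6: res = 93+11 = 104
n=5,m=7: res = 104+12 = 116
n=6,m=3: res = 116+9 = 125
n=6,m=4: res = 125+10 = 135
n=6,m=5: res = 135+11 = 146
n=6,m=6: res = 146+12 = 158
n=6,m=7: res = 158+13 = 171
n=6,m=8: res = 171+14 = 185

185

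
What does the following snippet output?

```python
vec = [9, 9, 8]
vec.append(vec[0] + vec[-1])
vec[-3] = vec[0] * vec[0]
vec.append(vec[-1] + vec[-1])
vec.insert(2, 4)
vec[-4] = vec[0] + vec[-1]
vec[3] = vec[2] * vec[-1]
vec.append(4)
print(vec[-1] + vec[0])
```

13

append vec[0]+vec[-1] = 9+8 = 17 → [9, 9, 8, 17]
vec[-3] = vec[0]*vec[0] = 9*9 = 81 → [9, 81, 8, 17]
append vec[-1]+vec[-1] = 17+17 = 34 → [9, 81, 8, 17, 34]
insert 4 at 2 → [9, 81, 4, 8, 17, 34]
vec[-4] = vec[0]+vec[-1] = 9+34 = 43 → [9, 81, 43, 8, 17, 34]
vec[3] = vec[2]*vec[-1] = 43*34 = 1462 → [9, 81, 43, 1462, 17, 34]
append 4 → [9, 81, 43, 1462, 17, 34, 4]
vec[-1]+vec[0] = 4+9 = 13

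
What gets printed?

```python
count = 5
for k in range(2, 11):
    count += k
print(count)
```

k=2: count = 5+2 = 7
k=3: count = 7+3 = 10
k=4: count = 10+4 = 14
k=5: count = 14+5 = 19
k=6: count = 19+6 = 25
k=7: count = 25+7 = 32
k=8: count = 32+8 = 40
k=9: count = 40+9 = 49
k=10: count = 49+10 = 59

59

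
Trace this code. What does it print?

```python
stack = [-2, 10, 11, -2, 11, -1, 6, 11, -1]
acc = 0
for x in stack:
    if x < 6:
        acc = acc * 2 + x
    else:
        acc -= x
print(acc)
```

x=-2: <6, acc = 0*2+(-2) = -2
x=10: not <6, acc = (-2)-10 = -12
x=11: not <6, acc = (-12)-11 = -23
x=-2: <6, acc = (-23)*2+(-2) = -48
x=11: not <6, acc = (-48)-11 = -59
x=-1: <6, acc = (-59)*2+(-1) = -119
x=6: not <6, acc = (-119)-6 = -125
x=11: not <6, acc = (-125)-11 = -136
x=-1: <6, acc = (-136)*2+(-1) = -273

-273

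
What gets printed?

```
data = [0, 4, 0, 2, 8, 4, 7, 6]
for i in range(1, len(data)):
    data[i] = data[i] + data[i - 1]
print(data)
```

i=1: data[1] = 4+0 = 4 → [0, 4, 0, 2, 8, 4, 7, 6]
i=2: data[2] = 0+4 = 4 → [0, 4, 4, 2, 8, 4, 7, 6]
i=3: data[3] = 2+4 = 6 → [0, 4, 4, 6, 8, 4, 7, 6]
i=4: data[4] = 8+6 = 14 → [0, 4, 4, 6, 14, 4, 7, 6]
i=5: data[5] = 4+14 = 18 → [0, 4, 4, 6, 14, 18, 7, 6]
i=6: data[6] = 7+18 = 25 → [0, 4, 4, 6, 14, 18, 25, 6]
i=7: data[7] = 6+25 = 31 → [0, 4, 4, 6, 14, 18, 25, 31]

[0, 4, 4, 6, 14, 18, 25, 31]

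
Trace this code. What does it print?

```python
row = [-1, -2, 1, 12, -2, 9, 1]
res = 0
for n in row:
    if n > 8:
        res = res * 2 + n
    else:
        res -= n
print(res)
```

n=-1: not >8, res = 0-(-1) = 1
n=-2: not >8, res = 1-(-2) = 3
n=1: not >8, res = 3-1 = 2
n=12: >8, res = 2*2+12 = 16
n=-2: not >8, res = 16-(-2) = 18
n=9: >8, res = 18*2+9 = 45
n=1: not >8, res = 45-1 = 44

44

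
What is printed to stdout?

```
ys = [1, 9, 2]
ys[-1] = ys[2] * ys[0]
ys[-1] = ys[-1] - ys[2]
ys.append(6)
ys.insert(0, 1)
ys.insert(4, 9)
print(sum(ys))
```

26

ys[-1] = ys[2]*ys[0] = 2*1 = 2 → [1, 9, 2]
ys[-1] = ys[-1]-ys[2] = 2-2 = 0 → [1, 9, 0]
append 6 → [1, 9, 0, 6]
insert 1 at 0 → [1, 1, 9, 0, 6]
insert 9 at 4 → [1, 1, 9, 0, 9, 6]
sum = 26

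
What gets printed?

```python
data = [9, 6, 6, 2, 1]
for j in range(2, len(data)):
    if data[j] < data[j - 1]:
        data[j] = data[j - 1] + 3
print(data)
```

j=2: 6>=6, unchanged → [9, 6, 6, 2, 1]
j=3: 2<6, data[3] = 6+3 = 9 → [9, 6, 6, 9, 1]
j=4: 1<9, data[4] = 9+3 = 12 → [9, 6, 6, 9, 12]

[9, 6, 6, 9, 12]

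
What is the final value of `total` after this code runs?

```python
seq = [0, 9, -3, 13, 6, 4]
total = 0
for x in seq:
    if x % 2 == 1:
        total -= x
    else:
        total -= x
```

-29

x=0: not odd, total = 0-0 = 0
x=9: odd, total = 0-9 = -9
x=-3: odd, total = (-9)-(-3) = -6
x=13: odd, total = (-6)-13 = -19
x=6: not odd, total = (-19)-6 = -25
x=4: not odd, total = (-25)-4 = -29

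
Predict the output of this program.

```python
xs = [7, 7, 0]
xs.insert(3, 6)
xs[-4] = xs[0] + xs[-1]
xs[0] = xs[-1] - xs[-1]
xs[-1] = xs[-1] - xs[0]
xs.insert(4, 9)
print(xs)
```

[0, 7, 0, 6, 9]

insert 6 at 3 → [7, 7, 0, 6]
xs[-4] = xs[0]+xs[-1] = 7+6 = 13 → [13, 7, 0, 6]
xs[0] = xs[-1]-xs[-1] = 6-6 = 0 → [0, 7, 0, 6]
xs[-1] = xs[-1]-xs[0] = 6-0 = 6 → [0, 7, 0, 6]
insert 9 at 4 → [0, 7, 0, 6, 9]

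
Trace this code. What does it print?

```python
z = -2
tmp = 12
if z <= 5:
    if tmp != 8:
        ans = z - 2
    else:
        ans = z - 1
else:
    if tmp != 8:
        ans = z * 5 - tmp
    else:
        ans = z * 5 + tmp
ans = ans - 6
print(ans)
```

-10

z=-2, tmp=12
z <= 5 is True; tmp != 8 is True
→ ans = z - 2 = -4
ans = (-4)-6 = -10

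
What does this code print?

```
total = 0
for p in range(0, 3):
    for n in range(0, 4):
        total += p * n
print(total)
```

18

p=0,n=0: total = 0+0 = 0
p=0,n=1: total = 0+0 = 0
p=0,n=2: total = 0+0 = 0
p=0,n=3: total = 0+0 = 0
p=1,n=0: total = 0+0 = 0
p=1,n=1: total = 0+1 = 1
p=1,n=2: total = 1+2 = 3
p=1,n=3: total = 3+3 = 6
p=2,n=0: total = 6+0 = 6
p=2,n=1: total = 6+2 = 8
p=2,n=2: total = 8+4 = 12
p=2,n=3: total = 12+6 = 18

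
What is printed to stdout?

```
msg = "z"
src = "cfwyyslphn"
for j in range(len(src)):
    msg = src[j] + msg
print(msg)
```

j=0: prepend 'c' → 'cz'
j=1: prepend 'f' → 'fcz'
j=2: prepend 'w' → 'wfcz'
j=3: prepend 'y' → 'ywfcz'
j=4: prepend 'y' → 'yywfcz'
j=5: prepend 's' → 'syywfcz'
j=6: prepend 'l' → 'lsyywfcz'
j=7: prepend 'p' → 'plsyywfcz'
j=8: prepend 'h' → 'hplsyywfcz'
j=9: prepend 'n' → 'nhplsyywfcz'

nhplsyywfcz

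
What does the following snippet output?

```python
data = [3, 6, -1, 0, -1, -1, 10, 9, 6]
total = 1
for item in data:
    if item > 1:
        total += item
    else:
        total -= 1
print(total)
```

item=3: >1, total = 1+3 = 4
item=6: >1, total = 4+6 = 10
item=-1: not >1, total = 10-1 = 9
item=0: not >1, total = 9-1 = 8
item=-1: not >1, total = 8-1 = 7
item=-1: not >1, total = 7-1 = 6
item=10: >1, total = 6+10 = 16
item=9: >1, total = 16+9 = 25
item=6: >1, total = 25+6 = 31

31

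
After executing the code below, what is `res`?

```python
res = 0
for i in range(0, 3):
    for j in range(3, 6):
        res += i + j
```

i=0,j=3: res = 0+3 = 3
i=0,j=4: res = 3+4 = 7
i=0,j=5: res = 7+5 = 12
i=1,j=3: res = 12+4 = 16
i=1,j=4: res = 16+5 = 21
i=1,j=5: res = 21+6 = 27
i=2,j=3: res = 27+5 = 32
i=2,j=4: res = 32+6 = 38
i=2,j=5: res = 38+7 = 45

45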